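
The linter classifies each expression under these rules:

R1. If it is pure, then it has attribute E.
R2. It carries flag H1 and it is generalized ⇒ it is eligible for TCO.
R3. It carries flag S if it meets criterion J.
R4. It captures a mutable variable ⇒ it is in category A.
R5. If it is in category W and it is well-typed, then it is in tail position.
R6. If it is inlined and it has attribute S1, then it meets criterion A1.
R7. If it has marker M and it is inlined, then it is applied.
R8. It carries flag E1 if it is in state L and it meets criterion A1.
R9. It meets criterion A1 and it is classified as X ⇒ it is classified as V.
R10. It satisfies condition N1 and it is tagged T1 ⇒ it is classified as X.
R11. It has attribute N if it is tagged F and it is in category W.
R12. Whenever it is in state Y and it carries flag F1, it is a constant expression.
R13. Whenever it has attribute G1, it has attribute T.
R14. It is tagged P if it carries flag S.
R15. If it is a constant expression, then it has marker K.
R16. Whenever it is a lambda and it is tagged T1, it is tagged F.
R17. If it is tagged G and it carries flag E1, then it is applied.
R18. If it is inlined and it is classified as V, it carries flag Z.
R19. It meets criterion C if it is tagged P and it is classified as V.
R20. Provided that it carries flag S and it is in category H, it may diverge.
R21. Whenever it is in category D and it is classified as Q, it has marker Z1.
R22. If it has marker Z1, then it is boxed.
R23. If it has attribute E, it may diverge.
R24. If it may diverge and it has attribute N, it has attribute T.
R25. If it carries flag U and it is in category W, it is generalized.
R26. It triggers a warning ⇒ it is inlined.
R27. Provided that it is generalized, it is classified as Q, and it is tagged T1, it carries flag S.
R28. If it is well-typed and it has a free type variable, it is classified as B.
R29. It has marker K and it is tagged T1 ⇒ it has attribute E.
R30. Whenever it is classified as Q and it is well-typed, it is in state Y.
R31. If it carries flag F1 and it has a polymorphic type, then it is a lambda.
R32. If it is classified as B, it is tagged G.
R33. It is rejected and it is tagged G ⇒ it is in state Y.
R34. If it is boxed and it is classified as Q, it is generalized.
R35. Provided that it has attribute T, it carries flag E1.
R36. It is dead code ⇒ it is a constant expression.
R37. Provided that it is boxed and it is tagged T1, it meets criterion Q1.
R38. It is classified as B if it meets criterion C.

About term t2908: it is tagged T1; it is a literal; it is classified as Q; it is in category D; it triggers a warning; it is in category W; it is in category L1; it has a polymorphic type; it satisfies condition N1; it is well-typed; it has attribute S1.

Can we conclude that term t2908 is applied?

Forward chaining from the given facts derives: is in tail position, is classified as X, has marker Z1, is boxed, is inlined, is in state Y, is generalized, meets criterion Q1, meets criterion A1, is classified as V, carries flag Z, carries flag S, is tagged P, meets criterion C, is classified as B, is tagged G.
Rules concluding "it is applied": R7 needs "it has marker M"; R17 needs "it carries flag E1" — none of these are established.

No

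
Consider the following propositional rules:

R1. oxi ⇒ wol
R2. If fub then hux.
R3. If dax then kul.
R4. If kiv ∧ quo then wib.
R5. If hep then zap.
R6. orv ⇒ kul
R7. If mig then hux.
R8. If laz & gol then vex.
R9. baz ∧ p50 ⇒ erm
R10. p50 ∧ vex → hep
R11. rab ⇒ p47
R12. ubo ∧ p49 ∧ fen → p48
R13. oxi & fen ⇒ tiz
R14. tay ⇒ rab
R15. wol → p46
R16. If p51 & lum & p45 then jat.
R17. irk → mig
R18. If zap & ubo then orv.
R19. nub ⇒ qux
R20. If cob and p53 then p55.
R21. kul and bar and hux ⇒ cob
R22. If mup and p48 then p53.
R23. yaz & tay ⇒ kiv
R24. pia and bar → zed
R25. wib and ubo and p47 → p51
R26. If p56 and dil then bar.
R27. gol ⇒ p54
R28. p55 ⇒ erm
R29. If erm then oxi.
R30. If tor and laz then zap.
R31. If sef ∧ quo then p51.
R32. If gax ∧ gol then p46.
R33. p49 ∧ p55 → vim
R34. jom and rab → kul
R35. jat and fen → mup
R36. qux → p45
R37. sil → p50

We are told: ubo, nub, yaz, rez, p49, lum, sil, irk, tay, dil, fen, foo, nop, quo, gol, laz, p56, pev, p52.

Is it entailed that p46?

Yes

vex  (by R8: laz, gol)
p48  (by R12: ubo, p49, fen)
rab  (by R14: tay)
mig  (by R17: irk)
qux  (by R19: nub)
kiv  (by R23: yaz, tay)
bar  (by R26: p56, dil)
p45  (by R36: qux)
p50  (by R37: sil)
wib  (by R4: kiv, quo)
hux  (by R7: mig)
hep  (by R10: p50, vex)
p47  (by R11: rab)
p51  (by R25: wib, ubo, p47)
zap  (by R5: hep)
jat  (by R16: p51, lum, p45)
orv  (by R18: zap, ubo)
mup  (by R35: jat, fen)
kul  (by R6: orv)
cob  (by R21: kul, bar, hux)
p53  (by R22: mup, p48)
p55  (by R20: cob, p53)
erm  (by R28: p55)
oxi  (by R29: erm)
wol  (by R1: oxi)
p46  (by R15: wol)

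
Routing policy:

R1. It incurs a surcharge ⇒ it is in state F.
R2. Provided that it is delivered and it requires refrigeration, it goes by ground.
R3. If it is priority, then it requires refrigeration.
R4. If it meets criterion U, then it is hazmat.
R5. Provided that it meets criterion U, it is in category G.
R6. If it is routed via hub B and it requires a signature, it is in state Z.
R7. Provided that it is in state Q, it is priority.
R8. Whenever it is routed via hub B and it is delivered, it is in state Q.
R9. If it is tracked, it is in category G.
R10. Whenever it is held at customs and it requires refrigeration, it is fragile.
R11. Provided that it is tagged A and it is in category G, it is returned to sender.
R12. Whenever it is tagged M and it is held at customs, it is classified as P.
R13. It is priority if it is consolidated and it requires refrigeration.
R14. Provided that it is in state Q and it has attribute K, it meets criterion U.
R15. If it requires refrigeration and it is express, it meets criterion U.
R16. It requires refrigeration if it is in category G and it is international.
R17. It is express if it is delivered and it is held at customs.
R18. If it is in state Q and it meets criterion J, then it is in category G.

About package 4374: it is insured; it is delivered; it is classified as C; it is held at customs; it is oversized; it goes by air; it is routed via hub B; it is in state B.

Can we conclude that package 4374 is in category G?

Yes

By R8 (it is routed via hub B, it is delivered): it is in state Q.
By R17 (it is delivered, it is held at customs): it is express.
By R7 (it is in state Q): it is priority.
By R3 (it is priority): it requires refrigeration.
By R15 (it requires refrigeration, it is express): it meets criterion U.
By R5 (it meets criterion U): it is in category G.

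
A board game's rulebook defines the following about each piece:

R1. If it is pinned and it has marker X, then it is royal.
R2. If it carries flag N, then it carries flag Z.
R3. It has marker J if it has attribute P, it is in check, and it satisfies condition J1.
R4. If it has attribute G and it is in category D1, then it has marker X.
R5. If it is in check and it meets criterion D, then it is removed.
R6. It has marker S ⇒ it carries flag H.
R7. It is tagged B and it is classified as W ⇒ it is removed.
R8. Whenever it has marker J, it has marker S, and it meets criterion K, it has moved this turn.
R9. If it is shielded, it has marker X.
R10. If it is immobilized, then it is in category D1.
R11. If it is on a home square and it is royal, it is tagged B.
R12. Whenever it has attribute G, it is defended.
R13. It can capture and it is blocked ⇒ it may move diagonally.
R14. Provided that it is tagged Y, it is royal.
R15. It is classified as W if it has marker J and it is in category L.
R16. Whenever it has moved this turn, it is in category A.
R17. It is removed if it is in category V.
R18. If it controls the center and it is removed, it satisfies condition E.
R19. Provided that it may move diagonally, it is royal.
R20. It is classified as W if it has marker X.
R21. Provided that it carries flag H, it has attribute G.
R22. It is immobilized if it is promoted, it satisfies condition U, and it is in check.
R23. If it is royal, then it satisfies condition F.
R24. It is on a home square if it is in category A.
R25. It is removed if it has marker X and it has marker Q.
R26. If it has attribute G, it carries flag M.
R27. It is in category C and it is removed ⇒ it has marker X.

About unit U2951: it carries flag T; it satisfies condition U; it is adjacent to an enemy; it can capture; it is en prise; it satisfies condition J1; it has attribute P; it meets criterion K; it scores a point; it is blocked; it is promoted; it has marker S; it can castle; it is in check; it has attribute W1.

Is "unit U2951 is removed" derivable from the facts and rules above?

Yes

By R3 (it has attribute P, it is in check, it satisfies condition J1): it has marker J.
By R6 (it has marker S): it carries flag H.
By R8 (it has marker J, it has marker S, it meets criterion K): it has moved this turn.
By R13 (it can capture, it is blocked): it may move diagonally.
By R16 (it has moved this turn): it is in category A.
By R19 (it may move diagonally): it is royal.
By R21 (it carries flag H): it has attribute G.
By R22 (it is promoted, it satisfies condition U, it is in check): it is immobilized.
By R24 (it is in category A): it is on a home square.
By R10 (it is immobilized): it is in category D1.
By R11 (it is on a home square, it is royal): it is tagged B.
By R4 (it has attribute G, it is in category D1): it has marker X.
By R20 (it has marker X): it is classified as W.
By R7 (it is tagged B, it is classified as W): it is removed.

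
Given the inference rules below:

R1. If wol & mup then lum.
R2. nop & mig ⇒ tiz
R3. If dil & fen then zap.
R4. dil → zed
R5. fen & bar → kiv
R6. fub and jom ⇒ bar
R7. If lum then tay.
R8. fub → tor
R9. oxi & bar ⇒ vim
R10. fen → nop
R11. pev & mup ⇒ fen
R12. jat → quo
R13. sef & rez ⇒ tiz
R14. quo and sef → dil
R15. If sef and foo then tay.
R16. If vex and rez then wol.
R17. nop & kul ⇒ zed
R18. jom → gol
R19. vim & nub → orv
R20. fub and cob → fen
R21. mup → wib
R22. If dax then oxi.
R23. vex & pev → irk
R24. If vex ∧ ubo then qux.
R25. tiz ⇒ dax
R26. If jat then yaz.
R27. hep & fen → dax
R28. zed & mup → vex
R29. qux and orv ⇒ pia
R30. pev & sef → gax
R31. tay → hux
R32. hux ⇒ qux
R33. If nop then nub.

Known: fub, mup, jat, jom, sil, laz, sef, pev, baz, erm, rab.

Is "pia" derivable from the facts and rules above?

Forward chaining from the given facts derives: bar, tor, fen, quo, dil, gol, wib, yaz, gax, zap, zed, kiv, nop, vex, nub, irk.
The only rule concluding pia is R29, which needs qux; that is never established.

No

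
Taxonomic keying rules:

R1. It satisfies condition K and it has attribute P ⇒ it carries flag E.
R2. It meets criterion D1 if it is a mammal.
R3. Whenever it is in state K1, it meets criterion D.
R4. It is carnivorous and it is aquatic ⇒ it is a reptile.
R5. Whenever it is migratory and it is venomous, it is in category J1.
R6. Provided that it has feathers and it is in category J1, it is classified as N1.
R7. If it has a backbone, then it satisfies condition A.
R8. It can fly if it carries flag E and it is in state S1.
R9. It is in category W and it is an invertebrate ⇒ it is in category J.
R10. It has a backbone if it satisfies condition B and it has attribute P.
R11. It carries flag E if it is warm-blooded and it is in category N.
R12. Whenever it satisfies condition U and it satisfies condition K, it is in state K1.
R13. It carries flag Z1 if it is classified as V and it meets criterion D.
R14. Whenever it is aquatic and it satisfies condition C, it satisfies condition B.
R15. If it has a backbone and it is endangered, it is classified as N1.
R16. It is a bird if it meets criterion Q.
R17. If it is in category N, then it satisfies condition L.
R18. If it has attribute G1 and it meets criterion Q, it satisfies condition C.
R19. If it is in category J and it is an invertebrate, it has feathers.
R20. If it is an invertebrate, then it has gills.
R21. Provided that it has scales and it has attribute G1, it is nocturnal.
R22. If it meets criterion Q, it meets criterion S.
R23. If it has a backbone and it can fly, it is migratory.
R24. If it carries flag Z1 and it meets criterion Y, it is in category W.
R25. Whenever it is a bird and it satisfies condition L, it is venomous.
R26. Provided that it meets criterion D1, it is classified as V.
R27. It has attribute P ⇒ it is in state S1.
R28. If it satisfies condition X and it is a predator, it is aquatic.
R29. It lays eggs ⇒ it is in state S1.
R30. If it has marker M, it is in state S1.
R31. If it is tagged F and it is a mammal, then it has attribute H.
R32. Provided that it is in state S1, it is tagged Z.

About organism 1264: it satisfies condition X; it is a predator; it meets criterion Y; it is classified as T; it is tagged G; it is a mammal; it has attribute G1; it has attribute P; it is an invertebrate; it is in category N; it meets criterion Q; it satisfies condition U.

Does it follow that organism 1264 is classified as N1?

Forward chaining from the given facts derives: meets criterion D1, is a bird, satisfies condition L, satisfies condition C, has gills, meets criterion S, is venomous, is classified as V, is in state S1, is aquatic, is tagged Z, satisfies condition B, has a backbone, satisfies condition A.
Rules concluding "it is classified as N1": R6 needs "it has feathers"; R15 needs "it is endangered" — none of these are established.

No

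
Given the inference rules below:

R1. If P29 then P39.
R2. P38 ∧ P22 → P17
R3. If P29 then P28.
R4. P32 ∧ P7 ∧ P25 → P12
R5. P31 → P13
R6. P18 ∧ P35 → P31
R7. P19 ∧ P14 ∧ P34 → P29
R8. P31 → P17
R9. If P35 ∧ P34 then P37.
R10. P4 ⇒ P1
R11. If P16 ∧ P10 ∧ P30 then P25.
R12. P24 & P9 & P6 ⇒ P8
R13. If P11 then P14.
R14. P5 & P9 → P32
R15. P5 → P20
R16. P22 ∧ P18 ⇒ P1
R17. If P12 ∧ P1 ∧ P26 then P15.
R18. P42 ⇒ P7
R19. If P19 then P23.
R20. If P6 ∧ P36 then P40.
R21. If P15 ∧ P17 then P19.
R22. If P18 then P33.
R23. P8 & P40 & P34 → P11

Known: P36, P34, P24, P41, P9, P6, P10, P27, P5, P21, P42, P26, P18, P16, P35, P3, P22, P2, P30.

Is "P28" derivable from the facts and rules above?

Yes

P31  (by R6: P18, P35)
P17  (by R8: P31)
P25  (by R11: P16, P10, P30)
P8  (by R12: P24, P9, P6)
P32  (by R14: P5, P9)
P1  (by R16: P22, P18)
P7  (by R18: P42)
P40  (by R20: P6, P36)
P11  (by R23: P8, P40, P34)
P12  (by R4: P32, P7, P25)
P14  (by R13: P11)
P15  (by R17: P12, P1, P26)
P19  (by R21: P15, P17)
P29  (by R7: P19, P14, P34)
P28  (by R3: P29)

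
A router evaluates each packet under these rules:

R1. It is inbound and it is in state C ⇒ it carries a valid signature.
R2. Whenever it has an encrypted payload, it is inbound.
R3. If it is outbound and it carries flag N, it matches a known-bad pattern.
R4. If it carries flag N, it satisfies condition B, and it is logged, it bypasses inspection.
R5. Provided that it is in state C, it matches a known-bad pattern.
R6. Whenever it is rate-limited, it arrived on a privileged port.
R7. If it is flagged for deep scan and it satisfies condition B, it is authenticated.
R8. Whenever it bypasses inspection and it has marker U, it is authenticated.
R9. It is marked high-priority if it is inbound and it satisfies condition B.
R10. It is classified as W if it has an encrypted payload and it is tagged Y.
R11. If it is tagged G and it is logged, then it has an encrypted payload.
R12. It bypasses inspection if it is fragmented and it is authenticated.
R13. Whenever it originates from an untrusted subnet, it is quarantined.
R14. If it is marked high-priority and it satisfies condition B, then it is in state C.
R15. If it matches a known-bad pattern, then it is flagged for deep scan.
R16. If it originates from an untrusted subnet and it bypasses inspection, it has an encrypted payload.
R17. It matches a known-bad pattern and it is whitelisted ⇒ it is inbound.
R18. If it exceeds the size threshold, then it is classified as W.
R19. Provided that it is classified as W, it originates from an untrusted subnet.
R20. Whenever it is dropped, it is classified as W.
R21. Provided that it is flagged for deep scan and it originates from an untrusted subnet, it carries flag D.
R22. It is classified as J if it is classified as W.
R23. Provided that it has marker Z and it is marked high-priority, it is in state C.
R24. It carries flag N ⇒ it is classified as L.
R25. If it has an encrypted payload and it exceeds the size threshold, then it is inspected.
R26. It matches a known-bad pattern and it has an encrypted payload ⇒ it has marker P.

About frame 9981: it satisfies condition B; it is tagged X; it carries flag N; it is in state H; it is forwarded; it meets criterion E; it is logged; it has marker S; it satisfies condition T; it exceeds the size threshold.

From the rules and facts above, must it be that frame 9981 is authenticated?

Yes

By R4 (it carries flag N, it satisfies condition B, it is logged): it bypasses inspection.
By R18 (it exceeds the size threshold): it is classified as W.
By R19 (it is classified as W): it originates from an untrusted subnet.
By R16 (it originates from an untrusted subnet, it bypasses inspection): it has an encrypted payload.
By R2 (it has an encrypted payload): it is inbound.
By R9 (it is inbound, it satisfies condition B): it is marked high-priority.
By R14 (it is marked high-priority, it satisfies condition B): it is in state C.
By R5 (it is in state C): it matches a known-bad pattern.
By R15 (it matches a known-bad pattern): it is flagged for deep scan.
By R7 (it is flagged for deep scan, it satisfies condition B): it is authenticated.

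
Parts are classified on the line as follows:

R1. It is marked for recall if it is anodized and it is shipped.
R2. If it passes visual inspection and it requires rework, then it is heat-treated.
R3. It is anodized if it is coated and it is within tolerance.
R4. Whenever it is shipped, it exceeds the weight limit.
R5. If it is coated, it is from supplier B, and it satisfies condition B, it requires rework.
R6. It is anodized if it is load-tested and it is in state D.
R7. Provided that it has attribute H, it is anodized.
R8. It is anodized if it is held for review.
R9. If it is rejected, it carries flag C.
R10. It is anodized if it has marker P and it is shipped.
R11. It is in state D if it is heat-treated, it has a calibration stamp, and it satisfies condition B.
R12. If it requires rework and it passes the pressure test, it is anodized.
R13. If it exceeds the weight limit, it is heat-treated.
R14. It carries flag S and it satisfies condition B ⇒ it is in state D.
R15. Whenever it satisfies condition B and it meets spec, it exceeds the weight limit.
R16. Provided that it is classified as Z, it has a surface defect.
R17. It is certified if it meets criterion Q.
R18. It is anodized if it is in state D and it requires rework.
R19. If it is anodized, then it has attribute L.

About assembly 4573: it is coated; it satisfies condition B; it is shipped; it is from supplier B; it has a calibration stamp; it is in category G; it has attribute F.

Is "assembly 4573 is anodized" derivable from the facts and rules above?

By R4 (it is shipped): it exceeds the weight limit.
By R5 (it is coated, it is from supplier B, it satisfies condition B): it requires rework.
By R13 (it exceeds the weight limit): it is heat-treated.
By R11 (it is heat-treated, it has a calibration stamp, it satisfies condition B): it is in state D.
By R18 (it is in state D, it requires rework): it is anodized.

Yes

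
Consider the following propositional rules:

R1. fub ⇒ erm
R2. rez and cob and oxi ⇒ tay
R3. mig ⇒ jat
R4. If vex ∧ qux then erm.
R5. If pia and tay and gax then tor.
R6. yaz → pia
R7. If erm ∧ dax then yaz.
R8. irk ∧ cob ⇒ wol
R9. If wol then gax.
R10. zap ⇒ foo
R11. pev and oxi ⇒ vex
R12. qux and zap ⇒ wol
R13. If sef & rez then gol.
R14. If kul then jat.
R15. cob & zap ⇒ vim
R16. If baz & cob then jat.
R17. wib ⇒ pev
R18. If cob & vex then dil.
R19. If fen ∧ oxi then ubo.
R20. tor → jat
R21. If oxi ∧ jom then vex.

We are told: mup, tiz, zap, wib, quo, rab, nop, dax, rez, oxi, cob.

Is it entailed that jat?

No

Forward chaining from the given facts derives: tay, foo, vim, pev, vex, dil.
Rules concluding jat: R3 needs mig; R14 needs kul; R16 needs baz; R20 needs tor — none of these are established.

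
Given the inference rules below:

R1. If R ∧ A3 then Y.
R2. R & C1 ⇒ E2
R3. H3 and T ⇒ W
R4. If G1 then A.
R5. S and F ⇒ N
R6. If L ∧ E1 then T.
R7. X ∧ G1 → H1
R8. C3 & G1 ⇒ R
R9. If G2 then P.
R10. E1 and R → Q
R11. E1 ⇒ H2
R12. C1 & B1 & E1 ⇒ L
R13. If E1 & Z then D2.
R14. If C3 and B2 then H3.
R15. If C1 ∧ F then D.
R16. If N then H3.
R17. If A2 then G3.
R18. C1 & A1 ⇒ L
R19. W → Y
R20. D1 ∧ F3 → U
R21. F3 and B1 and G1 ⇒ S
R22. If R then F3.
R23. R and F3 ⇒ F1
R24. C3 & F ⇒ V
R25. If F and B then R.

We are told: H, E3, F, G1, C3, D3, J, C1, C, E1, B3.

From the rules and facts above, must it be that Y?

No

Forward chaining from the given facts derives: A, R, Q, H2, D, F3, F1, V, E2.
Rules concluding Y: R1 needs A3; R19 needs W — none of these are established.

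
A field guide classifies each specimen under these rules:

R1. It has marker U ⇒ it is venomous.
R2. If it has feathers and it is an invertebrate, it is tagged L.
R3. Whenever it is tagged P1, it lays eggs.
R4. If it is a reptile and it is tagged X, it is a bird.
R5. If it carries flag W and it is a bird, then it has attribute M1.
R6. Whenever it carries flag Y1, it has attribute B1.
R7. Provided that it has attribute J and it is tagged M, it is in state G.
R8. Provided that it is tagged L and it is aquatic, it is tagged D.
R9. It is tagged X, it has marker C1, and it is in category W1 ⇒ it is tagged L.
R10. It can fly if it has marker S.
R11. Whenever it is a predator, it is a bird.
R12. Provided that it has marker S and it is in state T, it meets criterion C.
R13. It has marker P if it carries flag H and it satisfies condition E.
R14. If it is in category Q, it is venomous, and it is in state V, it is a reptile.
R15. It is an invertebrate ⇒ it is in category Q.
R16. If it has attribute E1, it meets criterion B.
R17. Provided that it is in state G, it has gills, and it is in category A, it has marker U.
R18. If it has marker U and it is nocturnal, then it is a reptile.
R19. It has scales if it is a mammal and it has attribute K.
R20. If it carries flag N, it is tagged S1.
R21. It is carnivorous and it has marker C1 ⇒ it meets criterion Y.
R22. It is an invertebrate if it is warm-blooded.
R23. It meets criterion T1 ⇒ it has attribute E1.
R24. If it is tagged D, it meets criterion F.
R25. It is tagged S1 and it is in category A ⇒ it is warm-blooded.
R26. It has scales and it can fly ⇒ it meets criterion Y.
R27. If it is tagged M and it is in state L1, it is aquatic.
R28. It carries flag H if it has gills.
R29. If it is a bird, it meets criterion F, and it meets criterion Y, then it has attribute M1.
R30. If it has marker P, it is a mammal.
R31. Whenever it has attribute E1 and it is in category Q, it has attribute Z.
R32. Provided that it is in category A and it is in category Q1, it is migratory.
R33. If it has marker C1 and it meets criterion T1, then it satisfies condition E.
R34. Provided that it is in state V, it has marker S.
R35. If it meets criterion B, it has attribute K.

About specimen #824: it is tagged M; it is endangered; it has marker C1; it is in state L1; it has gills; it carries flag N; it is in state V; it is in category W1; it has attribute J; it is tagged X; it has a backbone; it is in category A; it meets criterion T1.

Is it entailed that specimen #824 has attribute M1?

Yes

By R7 (it has attribute J, it is tagged M): it is in state G.
By R9 (it is tagged X, it has marker C1, it is in category W1): it is tagged L.
By R17 (it is in state G, it has gills, it is in category A): it has marker U.
By R20 (it carries flag N): it is tagged S1.
By R23 (it meets criterion T1): it has attribute E1.
By R25 (it is tagged S1, it is in category A): it is warm-blooded.
By R27 (it is tagged M, it is in state L1): it is aquatic.
By R28 (it has gills): it carries flag H.
By R33 (it has marker C1, it meets criterion T1): it satisfies condition E.
By R34 (it is in state V): it has marker S.
By R1 (it has marker U): it is venomous.
By R8 (it is tagged L, it is aquatic): it is tagged D.
By R10 (it has marker S): it can fly.
By R13 (it carries flag H, it satisfies condition E): it has marker P.
By R16 (it has attribute E1): it meets criterion B.
By R22 (it is warm-blooded): it is an invertebrate.
By R24 (it is tagged D): it meets criterion F.
By R30 (it has marker P): it is a mammal.
By R35 (it meets criterion B): it has attribute K.
By R15 (it is an invertebrate): it is in category Q.
By R19 (it is a mammal, it has attribute K): it has scales.
By R26 (it has scales, it can fly): it meets criterion Y.
By R14 (it is in category Q, it is venomous, it is in state V): it is a reptile.
By R4 (it is a reptile, it is tagged X): it is a bird.
By R29 (it is a bird, it meets criterion F, it meets criterion Y): it has attribute M1.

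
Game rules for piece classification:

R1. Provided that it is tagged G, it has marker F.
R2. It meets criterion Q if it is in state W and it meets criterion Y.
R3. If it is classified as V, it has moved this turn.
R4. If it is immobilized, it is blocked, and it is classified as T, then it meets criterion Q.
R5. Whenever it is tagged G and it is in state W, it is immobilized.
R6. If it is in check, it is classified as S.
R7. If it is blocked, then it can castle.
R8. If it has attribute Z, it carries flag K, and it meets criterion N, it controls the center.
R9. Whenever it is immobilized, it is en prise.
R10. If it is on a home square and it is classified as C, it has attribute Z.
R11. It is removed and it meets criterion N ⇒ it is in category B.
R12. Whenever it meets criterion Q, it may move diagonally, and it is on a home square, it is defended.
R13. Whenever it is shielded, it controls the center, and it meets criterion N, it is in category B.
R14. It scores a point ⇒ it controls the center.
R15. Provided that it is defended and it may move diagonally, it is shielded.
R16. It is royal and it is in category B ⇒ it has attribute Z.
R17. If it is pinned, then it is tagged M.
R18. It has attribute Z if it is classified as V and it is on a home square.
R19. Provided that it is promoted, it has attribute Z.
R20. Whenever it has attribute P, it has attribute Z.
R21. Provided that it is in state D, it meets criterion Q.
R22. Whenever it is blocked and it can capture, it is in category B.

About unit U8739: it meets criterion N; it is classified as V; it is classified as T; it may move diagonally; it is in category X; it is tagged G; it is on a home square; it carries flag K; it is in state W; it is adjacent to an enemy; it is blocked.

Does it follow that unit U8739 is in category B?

By R5 (it is tagged G, it is in state W): it is immobilized.
By R18 (it is classified as V, it is on a home square): it has attribute Z.
By R4 (it is immobilized, it is blocked, it is classified as T): it meets criterion Q.
By R8 (it has attribute Z, it carries flag K, it meets criterion N): it controls the center.
By R12 (it meets criterion Q, it may move diagonally, it is on a home square): it is defended.
By R15 (it is defended, it may move diagonally): it is shielded.
By R13 (it is shielded, it controls the center, it meets criterion N): it is in category B.

Yes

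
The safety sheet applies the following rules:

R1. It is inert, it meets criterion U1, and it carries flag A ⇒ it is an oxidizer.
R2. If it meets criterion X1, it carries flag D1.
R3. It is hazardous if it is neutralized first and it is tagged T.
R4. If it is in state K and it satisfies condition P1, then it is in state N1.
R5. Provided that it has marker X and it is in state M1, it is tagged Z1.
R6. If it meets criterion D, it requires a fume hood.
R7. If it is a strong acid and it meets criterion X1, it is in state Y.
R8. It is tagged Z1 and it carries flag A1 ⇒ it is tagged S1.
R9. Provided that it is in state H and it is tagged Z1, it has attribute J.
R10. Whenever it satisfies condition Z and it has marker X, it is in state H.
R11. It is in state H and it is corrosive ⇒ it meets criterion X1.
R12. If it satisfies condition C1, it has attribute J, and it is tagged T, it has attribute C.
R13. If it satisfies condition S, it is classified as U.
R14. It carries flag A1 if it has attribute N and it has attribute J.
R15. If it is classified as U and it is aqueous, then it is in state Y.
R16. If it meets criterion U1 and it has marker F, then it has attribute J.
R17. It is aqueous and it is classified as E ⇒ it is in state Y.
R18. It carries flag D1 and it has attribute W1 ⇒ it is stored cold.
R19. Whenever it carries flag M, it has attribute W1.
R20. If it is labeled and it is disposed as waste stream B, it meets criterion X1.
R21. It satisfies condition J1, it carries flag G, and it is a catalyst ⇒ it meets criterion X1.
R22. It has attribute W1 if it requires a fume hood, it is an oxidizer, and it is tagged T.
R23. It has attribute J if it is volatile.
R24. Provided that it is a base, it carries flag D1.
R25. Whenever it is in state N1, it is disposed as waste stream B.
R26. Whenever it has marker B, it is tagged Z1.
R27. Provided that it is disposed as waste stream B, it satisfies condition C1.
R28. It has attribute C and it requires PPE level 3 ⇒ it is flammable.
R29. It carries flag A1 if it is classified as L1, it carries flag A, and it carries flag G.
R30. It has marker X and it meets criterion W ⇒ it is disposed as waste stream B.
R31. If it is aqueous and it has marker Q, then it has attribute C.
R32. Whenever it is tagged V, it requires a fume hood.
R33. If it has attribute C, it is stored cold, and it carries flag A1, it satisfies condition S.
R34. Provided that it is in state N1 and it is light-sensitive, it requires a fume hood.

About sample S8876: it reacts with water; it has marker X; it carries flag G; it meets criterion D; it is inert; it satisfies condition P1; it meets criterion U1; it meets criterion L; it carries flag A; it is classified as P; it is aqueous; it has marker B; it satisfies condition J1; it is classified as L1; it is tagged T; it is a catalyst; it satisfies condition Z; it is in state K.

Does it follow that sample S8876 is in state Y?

By R1 (it is inert, it meets criterion U1, it carries flag A): it is an oxidizer.
By R4 (it is in state K, it satisfies condition P1): it is in state N1.
By R6 (it meets criterion D): it requires a fume hood.
By R10 (it satisfies condition Z, it has marker X): it is in state H.
By R21 (it satisfies condition J1, it carries flag G, it is a catalyst): it meets criterion X1.
By R22 (it requires a fume hood, it is an oxidizer, it is tagged T): it has attribute W1.
By R25 (it is in state N1): it is disposed as waste stream B.
By R26 (it has marker B): it is tagged Z1.
By R27 (it is disposed as waste stream B): it satisfies condition C1.
By R29 (it is classified as L1, it carries flag A, it carries flag G): it carries flag A1.
By R2 (it meets criterion X1): it carries flag D1.
By R9 (it is in state H, it is tagged Z1): it has attribute J.
By R12 (it satisfies condition C1, it has attribute J, it is tagged T): it has attribute C.
By R18 (it carries flag D1, it has attribute W1): it is stored cold.
By R33 (it has attribute C, it is stored cold, it carries flag A1): it satisfies condition S.
By R13 (it satisfies condition S): it is classified as U.
By R15 (it is classified as U, it is aqueous): it is in state Y.

Yes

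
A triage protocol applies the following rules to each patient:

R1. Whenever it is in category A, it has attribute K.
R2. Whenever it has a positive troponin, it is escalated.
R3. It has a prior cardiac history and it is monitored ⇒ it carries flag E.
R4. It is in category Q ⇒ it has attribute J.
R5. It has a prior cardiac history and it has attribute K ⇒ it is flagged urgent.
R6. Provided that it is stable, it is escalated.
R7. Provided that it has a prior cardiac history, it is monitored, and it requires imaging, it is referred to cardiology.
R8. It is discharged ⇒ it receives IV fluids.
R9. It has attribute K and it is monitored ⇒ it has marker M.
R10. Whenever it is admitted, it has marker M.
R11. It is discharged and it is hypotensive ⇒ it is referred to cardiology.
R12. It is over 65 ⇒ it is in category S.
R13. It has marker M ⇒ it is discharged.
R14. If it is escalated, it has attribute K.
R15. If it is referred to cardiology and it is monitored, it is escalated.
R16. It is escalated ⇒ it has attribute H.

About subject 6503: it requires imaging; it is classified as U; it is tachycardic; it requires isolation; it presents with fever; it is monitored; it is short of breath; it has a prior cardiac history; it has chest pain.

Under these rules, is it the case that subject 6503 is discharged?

Yes

By R7 (it has a prior cardiac history, it is monitored, it requires imaging): it is referred to cardiology.
By R15 (it is referred to cardiology, it is monitored): it is escalated.
By R14 (it is escalated): it has attribute K.
By R9 (it has attribute K, it is monitored): it has marker M.
By R13 (it has marker M): it is discharged.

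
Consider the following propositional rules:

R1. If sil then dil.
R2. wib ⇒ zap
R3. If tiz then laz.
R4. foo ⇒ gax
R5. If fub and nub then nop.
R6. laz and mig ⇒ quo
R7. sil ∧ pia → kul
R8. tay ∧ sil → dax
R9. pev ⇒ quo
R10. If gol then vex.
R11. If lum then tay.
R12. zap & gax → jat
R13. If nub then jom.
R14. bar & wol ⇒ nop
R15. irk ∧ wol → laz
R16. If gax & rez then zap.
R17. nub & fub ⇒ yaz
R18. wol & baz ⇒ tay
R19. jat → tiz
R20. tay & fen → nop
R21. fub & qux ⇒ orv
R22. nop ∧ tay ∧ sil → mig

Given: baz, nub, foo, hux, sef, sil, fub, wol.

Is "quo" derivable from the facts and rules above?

No

Forward chaining from the given facts derives: dil, gax, nop, jom, yaz, tay, mig, dax.
Rules concluding quo: R6 needs laz; R9 needs pev — none of these are established.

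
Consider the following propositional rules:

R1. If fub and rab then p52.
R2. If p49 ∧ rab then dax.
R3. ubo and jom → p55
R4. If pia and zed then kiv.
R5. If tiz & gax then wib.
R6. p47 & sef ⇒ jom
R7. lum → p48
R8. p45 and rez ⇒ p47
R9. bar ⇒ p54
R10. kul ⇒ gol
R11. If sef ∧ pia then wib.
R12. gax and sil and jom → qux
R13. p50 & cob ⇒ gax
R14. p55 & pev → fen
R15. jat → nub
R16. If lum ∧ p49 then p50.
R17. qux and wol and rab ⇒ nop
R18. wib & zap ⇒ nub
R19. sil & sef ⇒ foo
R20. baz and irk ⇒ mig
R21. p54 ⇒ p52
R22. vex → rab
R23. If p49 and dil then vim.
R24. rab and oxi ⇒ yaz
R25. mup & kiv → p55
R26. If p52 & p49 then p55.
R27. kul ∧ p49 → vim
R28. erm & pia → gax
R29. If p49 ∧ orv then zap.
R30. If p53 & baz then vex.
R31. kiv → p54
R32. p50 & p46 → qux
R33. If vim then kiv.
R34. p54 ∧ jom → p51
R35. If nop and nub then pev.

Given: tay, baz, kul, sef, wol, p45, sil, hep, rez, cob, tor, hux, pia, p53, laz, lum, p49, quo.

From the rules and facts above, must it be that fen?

No

Forward chaining from the given facts derives: p48, p47, gol, wib, p50, foo, vim, vex, kiv, jom, gax, rab, p54, p51, dax, qux, nop, p52, p55.
The only rule concluding fen is R14, which needs pev; that is never established.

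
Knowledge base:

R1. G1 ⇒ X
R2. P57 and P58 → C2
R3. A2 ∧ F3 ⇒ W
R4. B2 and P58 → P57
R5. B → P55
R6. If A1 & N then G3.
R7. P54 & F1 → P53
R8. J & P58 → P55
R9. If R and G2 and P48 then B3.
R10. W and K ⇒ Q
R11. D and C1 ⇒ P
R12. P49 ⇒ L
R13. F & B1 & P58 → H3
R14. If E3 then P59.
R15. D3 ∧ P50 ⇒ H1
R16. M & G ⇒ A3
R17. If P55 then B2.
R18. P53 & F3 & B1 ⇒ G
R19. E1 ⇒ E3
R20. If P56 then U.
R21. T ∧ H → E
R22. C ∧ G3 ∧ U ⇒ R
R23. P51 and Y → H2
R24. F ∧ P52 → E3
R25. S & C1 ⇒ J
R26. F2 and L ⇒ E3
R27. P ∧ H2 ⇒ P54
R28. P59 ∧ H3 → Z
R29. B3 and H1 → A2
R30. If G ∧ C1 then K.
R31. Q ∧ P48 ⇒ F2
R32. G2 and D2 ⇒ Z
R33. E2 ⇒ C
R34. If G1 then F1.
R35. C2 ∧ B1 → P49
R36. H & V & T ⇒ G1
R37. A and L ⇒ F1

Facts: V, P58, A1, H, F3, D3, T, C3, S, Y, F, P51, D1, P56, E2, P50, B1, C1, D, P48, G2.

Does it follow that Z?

No

Forward chaining from the given facts derives: P, H3, H1, U, E, H2, J, P54, C, G1, X, P55, B2, F1, P57, P53, G, K, C2, P49, L.
Rules concluding Z: R28 needs P59; R32 needs D2 — none of these are established.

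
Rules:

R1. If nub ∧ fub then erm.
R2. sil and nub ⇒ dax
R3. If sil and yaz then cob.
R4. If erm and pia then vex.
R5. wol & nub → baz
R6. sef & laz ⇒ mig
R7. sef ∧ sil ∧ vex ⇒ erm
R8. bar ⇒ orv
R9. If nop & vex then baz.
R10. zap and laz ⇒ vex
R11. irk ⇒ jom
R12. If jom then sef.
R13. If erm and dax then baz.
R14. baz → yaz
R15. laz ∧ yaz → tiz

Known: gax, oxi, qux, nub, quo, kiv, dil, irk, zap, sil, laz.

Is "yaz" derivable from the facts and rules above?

Yes

dax  (by R2: sil, nub)
vex  (by R10: zap, laz)
jom  (by R11: irk)
sef  (by R12: jom)
erm  (by R7: sef, sil, vex)
baz  (by R13: erm, dax)
yaz  (by R14: baz)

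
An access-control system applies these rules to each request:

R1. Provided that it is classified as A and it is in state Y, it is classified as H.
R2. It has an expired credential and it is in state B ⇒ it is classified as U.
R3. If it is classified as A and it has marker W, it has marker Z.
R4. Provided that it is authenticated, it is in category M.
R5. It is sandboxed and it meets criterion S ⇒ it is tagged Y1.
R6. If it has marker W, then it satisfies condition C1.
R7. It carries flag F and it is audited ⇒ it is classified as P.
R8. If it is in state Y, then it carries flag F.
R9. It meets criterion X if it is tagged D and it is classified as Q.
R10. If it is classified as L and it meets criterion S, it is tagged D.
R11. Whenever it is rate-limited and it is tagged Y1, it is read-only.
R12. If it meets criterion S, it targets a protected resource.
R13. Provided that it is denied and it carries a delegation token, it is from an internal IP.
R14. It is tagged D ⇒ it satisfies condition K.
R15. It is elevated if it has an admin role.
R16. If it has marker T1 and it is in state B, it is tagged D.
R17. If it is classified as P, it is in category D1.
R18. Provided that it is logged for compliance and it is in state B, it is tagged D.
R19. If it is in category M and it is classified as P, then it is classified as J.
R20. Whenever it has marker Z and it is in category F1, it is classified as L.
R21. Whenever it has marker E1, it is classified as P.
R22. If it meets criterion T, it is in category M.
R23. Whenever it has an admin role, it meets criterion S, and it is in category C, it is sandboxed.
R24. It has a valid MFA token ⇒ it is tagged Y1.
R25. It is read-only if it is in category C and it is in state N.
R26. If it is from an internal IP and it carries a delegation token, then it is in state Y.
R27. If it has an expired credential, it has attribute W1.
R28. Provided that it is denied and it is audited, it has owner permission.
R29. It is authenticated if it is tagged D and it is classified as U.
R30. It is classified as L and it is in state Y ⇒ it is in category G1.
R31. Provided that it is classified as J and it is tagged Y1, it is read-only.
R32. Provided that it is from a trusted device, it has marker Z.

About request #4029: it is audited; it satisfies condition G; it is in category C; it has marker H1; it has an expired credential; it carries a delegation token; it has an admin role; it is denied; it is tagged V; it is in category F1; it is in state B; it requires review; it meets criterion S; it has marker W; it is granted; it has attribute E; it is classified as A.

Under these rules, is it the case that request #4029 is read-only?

By R2 (it has an expired credential, it is in state B): it is classified as U.
By R3 (it is classified as A, it has marker W): it has marker Z.
By R13 (it is denied, it carries a delegation token): it is from an internal IP.
By R20 (it has marker Z, it is in category F1): it is classified as L.
By R23 (it has an admin role, it meets criterion S, it is in category C): it is sandboxed.
By R26 (it is from an internal IP, it carries a delegation token): it is in state Y.
By R5 (it is sandboxed, it meets criterion S): it is tagged Y1.
By R8 (it is in state Y): it carries flag F.
By R10 (it is classified as L, it meets criterion S): it is tagged D.
By R29 (it is tagged D, it is classified as U): it is authenticated.
By R4 (it is authenticated): it is in category M.
By R7 (it carries flag F, it is audited): it is classified as P.
By R19 (it is in category M, it is classified as P): it is classified as J.
By R31 (it is classified as J, it is tagged Y1): it is read-only.

Yes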